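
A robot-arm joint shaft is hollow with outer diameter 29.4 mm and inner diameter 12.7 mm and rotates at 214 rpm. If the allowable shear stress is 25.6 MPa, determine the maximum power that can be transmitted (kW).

J = π(d_o⁴ − d_i⁴)/32 = π(0.0294⁴ − 0.0127⁴)/32 = 7.079×10^-8 m⁴.
T_max = τ_allow·J/r = 2.56×10^7 × 7.079×10^-8 / 0.0147 = 123.3 N·m.
ω = 2π·214/60 = 22.41 rad/s, so P_max = T_max·ω = 2763 W.

2.76 kW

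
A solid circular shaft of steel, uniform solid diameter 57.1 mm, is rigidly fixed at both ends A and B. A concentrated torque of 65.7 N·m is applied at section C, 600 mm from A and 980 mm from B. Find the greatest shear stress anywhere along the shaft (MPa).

With uniform GJ and both ends fixed, compatibility θ_AC = θ_CB gives T_A·a = T_B·b, together with T_A + T_B = T₀.
T_A = T₀·b/(a+b) = 65.70·980/1580 = 40.75 N·m; T_B = 24.95 N·m.
τ in each portion: τ_AC = 1.11×10^6 Pa, τ_CB = 6.83×10^5 Pa; maximum is in AC.
τ_max = T_AC·r/J = 40.75·0.0285/1.04×10^-6 = 1.115×10^6 Pa.

1.11 MPa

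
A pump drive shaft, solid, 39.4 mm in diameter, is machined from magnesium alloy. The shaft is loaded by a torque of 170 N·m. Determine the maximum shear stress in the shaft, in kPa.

14200 kPa

J = πd⁴/32 = π(0.0394)⁴/32 = 2.366×10^-7 m⁴.
τ_max = T·r/J = 170.0 × 0.0197 / 2.366×10^-7 = 1.416×10^7 Pa.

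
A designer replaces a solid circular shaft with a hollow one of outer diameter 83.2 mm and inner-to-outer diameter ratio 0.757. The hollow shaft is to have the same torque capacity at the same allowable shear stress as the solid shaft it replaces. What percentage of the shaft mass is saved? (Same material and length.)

Equal τ_max and T ⇒ the solid shaft needs d_s³ = d_o³(1−k⁴), so d_s = 83.2·(1−0.757⁴)^(1/3) = 72.86 mm.
Area ratio A_h/A_s = d_o²(1−k²)/d_s² = (1−k²)/(1−k⁴)^(2/3) = 0.5567.
Mass saving = 1 − 0.5567 = 44.3 %.

44.3 %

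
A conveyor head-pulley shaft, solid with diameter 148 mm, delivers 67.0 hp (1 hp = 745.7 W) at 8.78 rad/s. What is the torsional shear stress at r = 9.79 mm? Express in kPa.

ω = 8.78 rad/s, so T = P/ω = 67.0×745.7 / 8.780 = 5690 N·m.
J = πd⁴/32 = π(0.148)⁴/32 = 4.710×10^-5 m⁴.
Shear stress varies linearly with radius: τ = T·r/J = 5690 × 0.00979 / 4.710×10^-5 = 1.183×10^6 Pa.

1180 kPa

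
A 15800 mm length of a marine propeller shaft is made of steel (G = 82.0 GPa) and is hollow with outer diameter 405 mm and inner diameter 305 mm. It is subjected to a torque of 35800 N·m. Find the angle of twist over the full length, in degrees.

J = π(d_o⁴ − d_i⁴)/32 = π(0.405⁴ − 0.305⁴)/32 = 1.792×10^-3 m⁴.
θ = T·L/(G·J) = 35800 × 15.8 / (82.0×10⁹ × 1.792×10^-3) = 3.850×10^-3 rad.

0.221°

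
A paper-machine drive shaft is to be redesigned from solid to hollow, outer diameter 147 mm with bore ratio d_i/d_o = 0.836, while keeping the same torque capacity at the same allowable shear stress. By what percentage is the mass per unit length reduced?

Equal τ_max and T ⇒ the solid shaft needs d_s³ = d_o³(1−k⁴), so d_s = 147·(1−0.836⁴)^(1/3) = 117.6 mm.
Area ratio A_h/A_s = d_o²(1−k²)/d_s² = (1−k²)/(1−k⁴)^(2/3) = 0.4708.
Mass saving = 1 − 0.4708 = 52.9 %.

52.9 %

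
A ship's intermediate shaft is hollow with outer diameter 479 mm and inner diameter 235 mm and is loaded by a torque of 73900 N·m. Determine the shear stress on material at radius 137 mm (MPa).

J = π(d_o⁴ − d_i⁴)/32 = π(0.479⁴ − 0.235⁴)/32 = 4.869×10^-3 m⁴.
Shear stress varies linearly with radius: τ = T·r/J = 73900 × 0.137 / 4.869×10^-3 = 2.079×10^6 Pa.

2.08 MPa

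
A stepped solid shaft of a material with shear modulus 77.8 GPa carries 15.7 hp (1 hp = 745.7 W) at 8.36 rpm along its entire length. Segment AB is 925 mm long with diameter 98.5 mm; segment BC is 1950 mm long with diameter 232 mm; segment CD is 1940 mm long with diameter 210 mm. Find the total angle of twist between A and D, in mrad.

20.1 mrad

ω = 2π·8.36/60 = 0.8755 rad/s, so T = P/ω = 15.7×745.7 / 0.8755 = 13370 N·m.
J_AB = π(0.0985)⁴/32 = 9.24×10^-6 m⁴; J_BC = π(0.232)⁴/32 = 2.84×10^-4 m⁴; J_CD = π(0.210)⁴/32 = 1.91×10^-4 m⁴.
θ = (T/G)·Σ L_i/J_i = (13370/77.8×10⁹)·(0.925/9.24×10^-6 + 1.95/2.84×10^-4 + 1.94/1.91×10^-4) = 0.02013 rad.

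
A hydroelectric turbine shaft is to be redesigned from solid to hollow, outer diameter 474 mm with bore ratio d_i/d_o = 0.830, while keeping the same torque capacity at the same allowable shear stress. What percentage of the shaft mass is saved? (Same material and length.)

52.2 %

Equal τ_max and T ⇒ the solid shaft needs d_s³ = d_o³(1−k⁴), so d_s = 474·(1−0.830⁴)^(1/3) = 382.5 mm.
Area ratio A_h/A_s = d_o²(1−k²)/d_s² = (1−k²)/(1−k⁴)^(2/3) = 0.4778.
Mass saving = 1 − 0.4778 = 52.2 %.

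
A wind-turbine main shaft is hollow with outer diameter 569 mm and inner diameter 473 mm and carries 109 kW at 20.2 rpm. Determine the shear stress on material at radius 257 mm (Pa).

ω = 2π·20.2/60 = 2.115 rad/s, so T = P/ω = 109×10³ / 2.115 = 51530 N·m.
J = π(d_o⁴ − d_i⁴)/32 = π(0.569⁴ − 0.473⁴)/32 = 5.377×10^-3 m⁴.
Shear stress varies linearly with radius: τ = T·r/J = 51530 × 0.257 / 5.377×10^-3 = 2.463×10^6 Pa.

2.46e6 Pa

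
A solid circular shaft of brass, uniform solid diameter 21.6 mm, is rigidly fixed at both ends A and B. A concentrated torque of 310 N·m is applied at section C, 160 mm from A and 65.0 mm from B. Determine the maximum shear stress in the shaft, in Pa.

With uniform GJ and both ends fixed, compatibility θ_AC = θ_CB gives T_A·a = T_B·b, together with T_A + T_B = T₀.
T_A = T₀·b/(a+b) = 310.0·65.0/225.0 = 89.56 N·m; T_B = 220.4 N·m.
τ in each portion: τ_AC = 4.53×10^7 Pa, τ_CB = 1.11×10^8 Pa; maximum is in CB.
τ_max = T_CB·r/J = 220.4·0.0108/2.14×10^-8 = 1.114×10^8 Pa.

1.11e8 Pa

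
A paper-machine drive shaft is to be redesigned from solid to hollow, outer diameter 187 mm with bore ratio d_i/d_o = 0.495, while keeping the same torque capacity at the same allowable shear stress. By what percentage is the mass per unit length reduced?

21.3 %

Equal τ_max and T ⇒ the solid shaft needs d_s³ = d_o³(1−k⁴), so d_s = 187·(1−0.495⁴)^(1/3) = 183.2 mm.
Area ratio A_h/A_s = d_o²(1−k²)/d_s² = (1−k²)/(1−k⁴)^(2/3) = 0.7868.
Mass saving = 1 − 0.7868 = 21.3 %.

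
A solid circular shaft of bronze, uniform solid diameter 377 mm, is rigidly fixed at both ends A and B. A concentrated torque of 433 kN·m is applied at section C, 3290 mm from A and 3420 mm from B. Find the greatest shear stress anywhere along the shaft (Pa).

2.10e7 Pa

With uniform GJ and both ends fixed, compatibility θ_AC = θ_CB gives T_A·a = T_B·b, together with T_A + T_B = T₀.
T_A = T₀·b/(a+b) = 433000·3420/6710 = 220700 N·m; T_B = 212300 N·m.
τ in each portion: τ_AC = 2.10×10^7 Pa, τ_CB = 2.02×10^7 Pa; maximum is in AC.
τ_max = T_AC·r/J = 220700·0.189/1.98×10^-3 = 2.098×10^7 Pa.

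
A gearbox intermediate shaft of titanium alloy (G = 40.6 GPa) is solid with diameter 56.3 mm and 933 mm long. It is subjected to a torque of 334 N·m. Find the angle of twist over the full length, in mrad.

7.78 mrad

J = πd⁴/32 = π(0.0563)⁴/32 = 9.864×10^-7 m⁴.
θ = T·L/(G·J) = 334.0 × 0.933 / (40.6×10⁹ × 9.864×10^-7) = 7.782×10^-3 rad.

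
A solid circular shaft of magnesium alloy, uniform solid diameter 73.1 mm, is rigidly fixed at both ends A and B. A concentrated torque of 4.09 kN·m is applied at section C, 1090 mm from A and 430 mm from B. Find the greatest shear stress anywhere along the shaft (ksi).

5.55 ksi

With uniform GJ and both ends fixed, compatibility θ_AC = θ_CB gives T_A·a = T_B·b, together with T_A + T_B = T₀.
T_A = T₀·b/(a+b) = 4090·430/1520 = 1157 N·m; T_B = 2933 N·m.
τ in each portion: τ_AC = 1.51×10^7 Pa, τ_CB = 3.82×10^7 Pa; maximum is in CB.
τ_max = T_CB·r/J = 2933·0.0365/2.80×10^-6 = 3.824×10^7 Pa.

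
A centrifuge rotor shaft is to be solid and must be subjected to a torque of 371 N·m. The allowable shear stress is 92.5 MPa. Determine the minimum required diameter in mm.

For a solid shaft τ_max = 16T/(πd³), so d = (16T/(π τ_allow))^(1/3) = (16·371.0/(π·9.25×10^7))^(1/3) = 0.02734 m.

27.3 mm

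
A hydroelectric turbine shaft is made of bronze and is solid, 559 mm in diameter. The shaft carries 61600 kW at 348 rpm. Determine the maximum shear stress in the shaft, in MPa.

49.3 MPa

ω = 2π·348/60 = 36.44 rad/s, so T = P/ω = 61600×10³ / 36.44 = 1.690e6 N·m.
J = πd⁴/32 = π(0.559)⁴/32 = 9.586×10^-3 m⁴.
τ_max = T·r/J = 1.690e6 × 0.280 / 9.586×10^-3 = 4.928×10^7 Pa.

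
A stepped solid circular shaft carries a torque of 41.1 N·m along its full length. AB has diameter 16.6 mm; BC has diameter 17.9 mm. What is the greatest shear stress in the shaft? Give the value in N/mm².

45.8 N/mm²

Under the same torque, τ_max = 16T/(πd³) is largest where d is smallest — segment AB (d = 16.6 mm).
τ_max = 16·41.10/(π·(0.0166)³) = 4.576×10^7 Pa.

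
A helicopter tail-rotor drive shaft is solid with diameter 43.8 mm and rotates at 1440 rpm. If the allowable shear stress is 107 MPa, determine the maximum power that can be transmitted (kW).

J = πd⁴/32 = π(0.0438)⁴/32 = 3.613×10^-7 m⁴.
T_max = τ_allow·J/r = 1.07×10^8 × 3.613×10^-7 / 0.0219 = 1765 N·m.
ω = 2π·1440/60 = 150.8 rad/s, so P_max = T_max·ω = 2.662×10^5 W.

266 kW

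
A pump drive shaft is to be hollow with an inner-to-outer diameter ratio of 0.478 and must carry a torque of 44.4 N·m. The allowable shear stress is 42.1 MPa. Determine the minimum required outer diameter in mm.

17.8 mm

For a hollow shaft with d_i/d_o = 0.478: τ_max = 16T/(π d_o³ (1−k⁴)), so d_o = [16T/(π τ_allow (1−k⁴))]^(1/3) = [16·44.40/(π·4.21×10^7·0.9478)]^(1/3) = 0.01783 m.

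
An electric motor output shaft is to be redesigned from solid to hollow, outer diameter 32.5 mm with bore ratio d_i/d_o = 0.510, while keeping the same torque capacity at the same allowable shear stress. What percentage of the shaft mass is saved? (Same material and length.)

22.5 %

Equal τ_max and T ⇒ the solid shaft needs d_s³ = d_o³(1−k⁴), so d_s = 32.5·(1−0.510⁴)^(1/3) = 31.75 mm.
Area ratio A_h/A_s = d_o²(1−k²)/d_s² = (1−k²)/(1−k⁴)^(2/3) = 0.7753.
Mass saving = 1 − 0.7753 = 22.5 %.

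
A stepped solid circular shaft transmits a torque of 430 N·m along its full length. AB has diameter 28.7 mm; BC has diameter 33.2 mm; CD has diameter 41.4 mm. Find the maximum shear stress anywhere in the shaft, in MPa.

Under the same torque, τ_max = 16T/(πd³) is largest where d is smallest — segment AB (d = 28.7 mm).
τ_max = 16·430.0/(π·(0.0287)³) = 9.264×10^7 Pa.

92.6 MPa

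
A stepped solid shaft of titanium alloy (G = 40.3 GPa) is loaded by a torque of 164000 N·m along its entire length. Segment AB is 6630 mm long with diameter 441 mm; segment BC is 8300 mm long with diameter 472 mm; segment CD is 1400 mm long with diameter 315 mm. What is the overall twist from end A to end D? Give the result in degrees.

J_AB = π(0.441)⁴/32 = 3.71×10^-3 m⁴; J_BC = π(0.472)⁴/32 = 4.87×10^-3 m⁴; J_CD = π(0.315)⁴/32 = 9.67×10^-4 m⁴.
θ = (T/G)·Σ L_i/J_i = (164000/40.3×10⁹)·(6.63/3.71×10^-3 + 8.30/4.87×10^-3 + 1.40/9.67×10^-4) = 0.02009 rad.

1.15°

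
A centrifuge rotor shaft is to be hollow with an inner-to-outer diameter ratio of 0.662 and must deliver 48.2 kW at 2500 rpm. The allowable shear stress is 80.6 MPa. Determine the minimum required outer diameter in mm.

ω = 2π·2500/60 = 261.8 rad/s, so T = P/ω = 48.2×10³ / 261.8 = 184.1 N·m.
For a hollow shaft with d_i/d_o = 0.662: τ_max = 16T/(π d_o³ (1−k⁴)), so d_o = [16T/(π τ_allow (1−k⁴))]^(1/3) = [16·184.1/(π·8.06×10^7·0.8079)]^(1/3) = 0.02433 m.

24.3 mm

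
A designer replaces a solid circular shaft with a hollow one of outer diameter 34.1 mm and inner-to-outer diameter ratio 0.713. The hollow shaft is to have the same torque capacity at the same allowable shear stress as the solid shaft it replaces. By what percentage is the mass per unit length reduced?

Equal τ_max and T ⇒ the solid shaft needs d_s³ = d_o³(1−k⁴), so d_s = 34.1·(1−0.713⁴)^(1/3) = 30.87 mm.
Area ratio A_h/A_s = d_o²(1−k²)/d_s² = (1−k²)/(1−k⁴)^(2/3) = 0.6001.
Mass saving = 1 − 0.6001 = 40.0 %.

40.0 %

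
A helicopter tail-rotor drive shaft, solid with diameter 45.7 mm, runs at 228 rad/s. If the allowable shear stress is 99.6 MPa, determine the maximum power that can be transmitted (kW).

426 kW

J = πd⁴/32 = π(0.0457)⁴/32 = 4.282×10^-7 m⁴.
T_max = τ_allow·J/r = 9.96×10^7 × 4.282×10^-7 / 0.0229 = 1867 N·m.
ω = 228 rad/s, so P_max = T_max·ω = 4.256×10^5 W.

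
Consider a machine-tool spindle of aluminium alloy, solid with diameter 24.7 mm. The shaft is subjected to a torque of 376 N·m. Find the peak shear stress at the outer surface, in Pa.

1.27e8 Pa

J = πd⁴/32 = π(0.0247)⁴/32 = 3.654×10^-8 m⁴.
τ_max = T·r/J = 376.0 × 0.0123 / 3.654×10^-8 = 1.271×10^8 Pa.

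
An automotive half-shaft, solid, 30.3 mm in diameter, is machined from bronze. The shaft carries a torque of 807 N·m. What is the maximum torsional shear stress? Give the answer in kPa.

J = πd⁴/32 = π(0.0303)⁴/32 = 8.275×10^-8 m⁴.
τ_max = T·r/J = 807.0 × 0.0152 / 8.275×10^-8 = 1.477×10^8 Pa.

148000 kPa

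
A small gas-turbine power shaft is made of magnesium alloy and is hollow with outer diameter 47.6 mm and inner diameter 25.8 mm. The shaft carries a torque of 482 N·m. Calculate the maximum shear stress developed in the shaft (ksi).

J = π(d_o⁴ − d_i⁴)/32 = π(0.0476⁴ − 0.0258⁴)/32 = 4.605×10^-7 m⁴.
τ_max = T·r/J = 482.0 × 0.0238 / 4.605×10^-7 = 2.491×10^7 Pa.

3.61 ksi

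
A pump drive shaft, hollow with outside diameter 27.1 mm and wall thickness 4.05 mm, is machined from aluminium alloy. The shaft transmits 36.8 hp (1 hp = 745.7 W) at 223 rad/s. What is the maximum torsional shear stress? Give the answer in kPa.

41500 kPa

ω = 223 rad/s, so T = P/ω = 36.8×745.7 / 223.0 = 123.1 N·m.
J = π(d_o⁴ − d_i⁴)/32 = π(0.0271⁴ − 0.0190⁴)/32 = 4.016×10^-8 m⁴.
τ_max = T·r/J = 123.1 × 0.0136 / 4.016×10^-8 = 4.152×10^7 Pa.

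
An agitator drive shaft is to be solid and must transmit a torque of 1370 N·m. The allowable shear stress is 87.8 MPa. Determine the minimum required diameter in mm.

43.0 mm

For a solid shaft τ_max = 16T/(πd³), so d = (16T/(π τ_allow))^(1/3) = (16·1370/(π·8.78×10^7))^(1/3) = 0.04299 m.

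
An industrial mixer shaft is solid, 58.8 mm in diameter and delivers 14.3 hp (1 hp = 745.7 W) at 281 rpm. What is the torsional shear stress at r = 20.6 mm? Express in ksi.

ω = 2π·281/60 = 29.43 rad/s, so T = P/ω = 14.3×745.7 / 29.43 = 362.4 N·m.
J = πd⁴/32 = π(0.0588)⁴/32 = 1.174×10^-6 m⁴.
Shear stress varies linearly with radius: τ = T·r/J = 362.4 × 0.0206 / 1.174×10^-6 = 6.361×10^6 Pa.

0.923 ksi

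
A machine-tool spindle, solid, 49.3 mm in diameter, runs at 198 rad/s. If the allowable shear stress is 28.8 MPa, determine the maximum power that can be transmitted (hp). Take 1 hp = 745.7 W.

180 hp

J = πd⁴/32 = π(0.0493)⁴/32 = 5.799×10^-7 m⁴.
T_max = τ_allow·J/r = 2.88×10^7 × 5.799×10^-7 / 0.0246 = 677.6 N·m.
ω = 198 rad/s, so P_max = T_max·ω = 1.342×10^5 W.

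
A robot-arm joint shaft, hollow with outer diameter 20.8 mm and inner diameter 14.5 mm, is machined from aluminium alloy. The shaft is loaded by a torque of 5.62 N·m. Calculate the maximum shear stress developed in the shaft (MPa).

4.16 MPa

J = π(d_o⁴ − d_i⁴)/32 = π(0.0208⁴ − 0.0145⁴)/32 = 1.404×10^-8 m⁴.
τ_max = T·r/J = 5.620 × 0.0104 / 1.404×10^-8 = 4.164×10^6 Pa.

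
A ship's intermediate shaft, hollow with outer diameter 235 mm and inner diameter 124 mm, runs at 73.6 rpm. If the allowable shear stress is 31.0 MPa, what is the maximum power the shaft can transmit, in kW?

562 kW

J = π(d_o⁴ − d_i⁴)/32 = π(0.235⁴ − 0.124⁴)/32 = 2.762×10^-4 m⁴.
T_max = τ_allow·J/r = 3.10×10^7 × 2.762×10^-4 / 0.117 = 72870 N·m.
ω = 2π·73.6/60 = 7.707 rad/s, so P_max = T_max·ω = 5.616×10^5 W.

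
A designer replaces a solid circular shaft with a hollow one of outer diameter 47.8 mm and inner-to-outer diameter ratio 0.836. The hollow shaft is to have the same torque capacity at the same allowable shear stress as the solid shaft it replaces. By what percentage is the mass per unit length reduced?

52.9 %

Equal τ_max and T ⇒ the solid shaft needs d_s³ = d_o³(1−k⁴), so d_s = 47.8·(1−0.836⁴)^(1/3) = 38.23 mm.
Area ratio A_h/A_s = d_o²(1−k²)/d_s² = (1−k²)/(1−k⁴)^(2/3) = 0.4708.
Mass saving = 1 − 0.4708 = 52.9 %.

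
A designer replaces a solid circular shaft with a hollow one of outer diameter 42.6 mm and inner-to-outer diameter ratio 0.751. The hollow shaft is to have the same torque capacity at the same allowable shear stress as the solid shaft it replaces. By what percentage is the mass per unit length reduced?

43.7 %

Equal τ_max and T ⇒ the solid shaft needs d_s³ = d_o³(1−k⁴), so d_s = 42.6·(1−0.751⁴)^(1/3) = 37.50 mm.
Area ratio A_h/A_s = d_o²(1−k²)/d_s² = (1−k²)/(1−k⁴)^(2/3) = 0.5628.
Mass saving = 1 − 0.5628 = 43.7 %.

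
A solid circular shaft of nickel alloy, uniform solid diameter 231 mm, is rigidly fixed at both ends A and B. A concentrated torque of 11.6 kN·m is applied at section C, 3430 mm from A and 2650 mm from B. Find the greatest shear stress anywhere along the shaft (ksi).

With uniform GJ and both ends fixed, compatibility θ_AC = θ_CB gives T_A·a = T_B·b, together with T_A + T_B = T₀.
T_A = T₀·b/(a+b) = 11600·2650/6080 = 5056 N·m; T_B = 6544 N·m.
τ in each portion: τ_AC = 2.09×10^6 Pa, τ_CB = 2.70×10^6 Pa; maximum is in CB.
τ_max = T_CB·r/J = 6544·0.116/2.80×10^-4 = 2.704×10^6 Pa.

0.392 ksi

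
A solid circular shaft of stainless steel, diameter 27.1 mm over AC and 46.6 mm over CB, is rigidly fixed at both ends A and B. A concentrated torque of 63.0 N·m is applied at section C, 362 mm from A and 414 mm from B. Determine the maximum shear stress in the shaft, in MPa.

Compatibility: T_A·a/J_AC = T_B·b/J_CB with T_A + T_B = T₀.
J_AC = 5.30×10^-8 m⁴, J_CB = 4.63×10^-7 m⁴, so T_A = T₀·(J_AC/a)/((J_AC/a)+(J_CB/b)) = 7.287 N·m, T_B = 55.71 N·m.
τ in each portion: τ_AC = 1.86×10^6 Pa, τ_CB = 2.80×10^6 Pa; maximum is in CB.
τ_max = T_CB·r/J = 55.71·0.0233/4.63×10^-7 = 2.804×10^6 Pa.

2.80 MPa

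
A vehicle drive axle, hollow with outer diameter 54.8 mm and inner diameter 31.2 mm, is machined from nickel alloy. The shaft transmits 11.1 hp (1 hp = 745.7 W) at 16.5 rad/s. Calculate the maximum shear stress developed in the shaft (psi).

2520 psi

ω = 16.5 rad/s, so T = P/ω = 11.1×745.7 / 16.50 = 501.7 N·m.
J = π(d_o⁴ − d_i⁴)/32 = π(0.0548⁴ − 0.0312⁴)/32 = 7.923×10^-7 m⁴.
τ_max = T·r/J = 501.7 × 0.0274 / 7.923×10^-7 = 1.735×10^7 Pa.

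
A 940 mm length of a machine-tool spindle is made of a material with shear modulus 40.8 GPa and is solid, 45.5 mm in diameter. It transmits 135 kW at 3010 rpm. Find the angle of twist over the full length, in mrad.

23.5 mrad

ω = 2π·3010/60 = 315.2 rad/s, so T = P/ω = 135×10³ / 315.2 = 428.3 N·m.
J = πd⁴/32 = π(0.0455)⁴/32 = 4.208×10^-7 m⁴.
θ = T·L/(G·J) = 428.3 × 0.940 / (40.8×10⁹ × 4.208×10^-7) = 0.02345 rad.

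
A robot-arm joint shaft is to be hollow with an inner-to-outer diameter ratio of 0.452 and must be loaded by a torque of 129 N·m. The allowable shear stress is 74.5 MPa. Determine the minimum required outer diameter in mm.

21.0 mm

For a hollow shaft with d_i/d_o = 0.452: τ_max = 16T/(π d_o³ (1−k⁴)), so d_o = [16T/(π τ_allow (1−k⁴))]^(1/3) = [16·129.0/(π·7.45×10^7·0.9583)]^(1/3) = 0.02096 m.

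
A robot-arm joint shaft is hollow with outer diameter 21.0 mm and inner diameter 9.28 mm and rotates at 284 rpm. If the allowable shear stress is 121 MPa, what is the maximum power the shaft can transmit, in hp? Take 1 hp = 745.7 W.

J = π(d_o⁴ − d_i⁴)/32 = π(0.0210⁴ − 0.00928⁴)/32 = 1.837×10^-8 m⁴.
T_max = τ_allow·J/r = 1.21×10^8 × 1.837×10^-8 / 0.0105 = 211.6 N·m.
ω = 2π·284/60 = 29.74 rad/s, so P_max = T_max·ω = 6294 W.

8.44 hp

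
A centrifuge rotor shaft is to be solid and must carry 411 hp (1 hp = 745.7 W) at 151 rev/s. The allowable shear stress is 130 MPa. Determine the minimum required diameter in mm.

ω = 2π·151 = 948.8 rad/s, so T = P/ω = 411×745.7 / 948.8 = 323.0 N·m.
For a solid shaft τ_max = 16T/(πd³), so d = (16T/(π τ_allow))^(1/3) = (16·323.0/(π·1.30×10^8))^(1/3) = 0.02330 m.

23.3 mm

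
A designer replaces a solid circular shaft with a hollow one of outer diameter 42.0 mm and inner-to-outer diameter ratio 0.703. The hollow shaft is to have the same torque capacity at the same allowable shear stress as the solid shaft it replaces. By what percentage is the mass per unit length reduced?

Equal τ_max and T ⇒ the solid shaft needs d_s³ = d_o³(1−k⁴), so d_s = 42.0·(1−0.703⁴)^(1/3) = 38.26 mm.
Area ratio A_h/A_s = d_o²(1−k²)/d_s² = (1−k²)/(1−k⁴)^(2/3) = 0.6096.
Mass saving = 1 − 0.6096 = 39.0 %.

39.0 %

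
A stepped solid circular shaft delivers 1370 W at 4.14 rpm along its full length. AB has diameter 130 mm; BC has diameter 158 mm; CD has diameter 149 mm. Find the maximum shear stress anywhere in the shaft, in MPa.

7.33 MPa

ω = 2π·4.14/60 = 0.4335 rad/s, so T = P/ω = 1370 / 0.4335 = 3160 N·m.
Under the same torque, τ_max = 16T/(πd³) is largest where d is smallest — segment AB (d = 130 mm).
τ_max = 16·3160/(π·(0.130)³) = 7.325×10^6 Pa.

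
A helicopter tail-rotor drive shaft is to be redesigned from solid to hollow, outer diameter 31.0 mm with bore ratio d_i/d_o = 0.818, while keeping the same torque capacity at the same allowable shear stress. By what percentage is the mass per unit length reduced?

Equal τ_max and T ⇒ the solid shaft needs d_s³ = d_o³(1−k⁴), so d_s = 31.0·(1−0.818⁴)^(1/3) = 25.43 mm.
Area ratio A_h/A_s = d_o²(1−k²)/d_s² = (1−k²)/(1−k⁴)^(2/3) = 0.4915.
Mass saving = 1 − 0.4915 = 50.8 %.

50.8 %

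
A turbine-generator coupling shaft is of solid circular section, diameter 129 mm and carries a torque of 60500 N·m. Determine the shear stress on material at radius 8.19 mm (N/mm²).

J = πd⁴/32 = π(0.129)⁴/32 = 2.719×10^-5 m⁴.
Shear stress varies linearly with radius: τ = T·r/J = 60500 × 0.00819 / 2.719×10^-5 = 1.823×10^7 Pa.

18.2 N/mm²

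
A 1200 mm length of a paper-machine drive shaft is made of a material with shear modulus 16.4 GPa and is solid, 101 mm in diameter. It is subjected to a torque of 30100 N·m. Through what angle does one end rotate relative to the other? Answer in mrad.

J = πd⁴/32 = π(0.101)⁴/32 = 1.022×10^-5 m⁴.
θ = T·L/(G·J) = 30100 × 1.20 / (16.4×10⁹ × 1.022×10^-5) = 0.2156 rad.

216 mrad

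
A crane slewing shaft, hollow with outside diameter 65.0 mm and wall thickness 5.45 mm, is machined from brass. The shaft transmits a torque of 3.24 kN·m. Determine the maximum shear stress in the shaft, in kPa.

116000 kPa

J = π(d_o⁴ − d_i⁴)/32 = π(0.0650⁴ − 0.0541⁴)/32 = 9.115×10^-7 m⁴.
τ_max = T·r/J = 3240 × 0.0325 / 9.115×10^-7 = 1.155×10^8 Pa.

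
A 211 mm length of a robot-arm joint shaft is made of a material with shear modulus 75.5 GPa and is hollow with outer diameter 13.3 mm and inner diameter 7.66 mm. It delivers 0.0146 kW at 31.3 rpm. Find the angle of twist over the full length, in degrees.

0.261°

ω = 2π·31.3/60 = 3.278 rad/s, so T = P/ω = 0.0146×10³ / 3.278 = 4.454 N·m.
J = π(d_o⁴ − d_i⁴)/32 = π(0.0133⁴ − 0.00766⁴)/32 = 2.734×10^-9 m⁴.
θ = T·L/(G·J) = 4.454 × 0.211 / (75.5×10⁹ × 2.734×10^-9) = 4.553×10^-3 rad.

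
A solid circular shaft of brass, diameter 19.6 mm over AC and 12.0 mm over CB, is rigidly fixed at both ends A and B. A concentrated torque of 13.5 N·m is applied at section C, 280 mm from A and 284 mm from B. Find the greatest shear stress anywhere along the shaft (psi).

Compatibility: T_A·a/J_AC = T_B·b/J_CB with T_A + T_B = T₀.
J_AC = 1.45×10^-8 m⁴, J_CB = 2.04×10^-9 m⁴, so T_A = T₀·(J_AC/a)/((J_AC/a)+(J_CB/b)) = 11.86 N·m, T_B = 1.643 N·m.
τ in each portion: τ_AC = 8.02×10^6 Pa, τ_CB = 4.84×10^6 Pa; maximum is in AC.
τ_max = T_AC·r/J = 11.86·0.00980/1.45×10^-8 = 8.020×10^6 Pa.

1160 psi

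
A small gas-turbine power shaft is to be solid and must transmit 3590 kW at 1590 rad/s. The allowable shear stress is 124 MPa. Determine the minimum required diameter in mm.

45.3 mm

ω = 1590 rad/s, so T = P/ω = 3590×10³ / 1590 = 2258 N·m.
For a solid shaft τ_max = 16T/(πd³), so d = (16T/(π τ_allow))^(1/3) = (16·2258/(π·1.24×10^8))^(1/3) = 0.04526 m.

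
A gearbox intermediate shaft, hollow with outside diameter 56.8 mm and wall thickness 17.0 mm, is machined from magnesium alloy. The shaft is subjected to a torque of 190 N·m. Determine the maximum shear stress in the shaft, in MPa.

5.42 MPa

J = π(d_o⁴ − d_i⁴)/32 = π(0.0568⁴ − 0.0228⁴)/32 = 9.953×10^-7 m⁴.
τ_max = T·r/J = 190.0 × 0.0284 / 9.953×10^-7 = 5.421×10^6 Pa.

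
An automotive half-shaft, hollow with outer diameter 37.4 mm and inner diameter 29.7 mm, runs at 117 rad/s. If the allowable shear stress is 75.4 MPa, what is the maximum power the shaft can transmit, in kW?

54.6 kW

J = π(d_o⁴ − d_i⁴)/32 = π(0.0374⁴ − 0.0297⁴)/32 = 1.157×10^-7 m⁴.
T_max = τ_allow·J/r = 7.54×10^7 × 1.157×10^-7 / 0.0187 = 466.5 N·m.
ω = 117 rad/s, so P_max = T_max·ω = 5.458×10^4 W.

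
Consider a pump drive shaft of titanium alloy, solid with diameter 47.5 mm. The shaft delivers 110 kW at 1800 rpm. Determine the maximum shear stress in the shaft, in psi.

ω = 2π·1800/60 = 188.5 rad/s, so T = P/ω = 110×10³ / 188.5 = 583.6 N·m.
J = πd⁴/32 = π(0.0475)⁴/32 = 4.998×10^-7 m⁴.
τ_max = T·r/J = 583.6 × 0.0238 / 4.998×10^-7 = 2.773×10^7 Pa.

4020 psi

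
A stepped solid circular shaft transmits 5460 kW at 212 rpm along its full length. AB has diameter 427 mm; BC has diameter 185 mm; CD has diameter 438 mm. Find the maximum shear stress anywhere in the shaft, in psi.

ω = 2π·212/60 = 22.20 rad/s, so T = P/ω = 5460×10³ / 22.20 = 245900 N·m.
Under the same torque, τ_max = 16T/(πd³) is largest where d is smallest — segment BC (d = 185 mm).
τ_max = 16·245900/(π·(0.185)³) = 1.978×10^8 Pa.

28700 psi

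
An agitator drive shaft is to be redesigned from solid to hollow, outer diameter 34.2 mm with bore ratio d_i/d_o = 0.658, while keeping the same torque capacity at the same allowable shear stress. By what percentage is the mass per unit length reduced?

34.9 %

Equal τ_max and T ⇒ the solid shaft needs d_s³ = d_o³(1−k⁴), so d_s = 34.2·(1−0.658⁴)^(1/3) = 31.91 mm.
Area ratio A_h/A_s = d_o²(1−k²)/d_s² = (1−k²)/(1−k⁴)^(2/3) = 0.6512.
Mass saving = 1 − 0.6512 = 34.9 %.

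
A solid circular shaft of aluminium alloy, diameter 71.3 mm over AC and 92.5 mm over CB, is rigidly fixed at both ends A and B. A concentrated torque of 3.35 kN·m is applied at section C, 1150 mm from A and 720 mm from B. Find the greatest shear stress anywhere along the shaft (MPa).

17.7 MPa

Compatibility: T_A·a/J_AC = T_B·b/J_CB with T_A + T_B = T₀.
J_AC = 2.54×10^-6 m⁴, J_CB = 7.19×10^-6 m⁴, so T_A = T₀·(J_AC/a)/((J_AC/a)+(J_CB/b)) = 606.4 N·m, T_B = 2744 N·m.
τ in each portion: τ_AC = 8.52×10^6 Pa, τ_CB = 1.77×10^7 Pa; maximum is in CB.
τ_max = T_CB·r/J = 2744·0.0462/7.19×10^-6 = 1.766×10^7 Pa.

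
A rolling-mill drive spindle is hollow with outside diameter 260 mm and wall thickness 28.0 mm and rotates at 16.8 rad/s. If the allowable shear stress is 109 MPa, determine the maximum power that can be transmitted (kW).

3920 kW

J = π(d_o⁴ − d_i⁴)/32 = π(0.260⁴ − 0.204⁴)/32 = 2.786×10^-4 m⁴.
T_max = τ_allow·J/r = 1.09×10^8 × 2.786×10^-4 / 0.130 = 233600 N·m.
ω = 16.8 rad/s, so P_max = T_max·ω = 3.925×10^6 W.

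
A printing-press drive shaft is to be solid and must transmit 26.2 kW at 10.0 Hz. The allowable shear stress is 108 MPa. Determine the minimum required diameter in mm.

ω = 2π·10.0 = 62.83 rad/s, so T = P/ω = 26.2×10³ / 62.83 = 417.0 N·m.
For a solid shaft τ_max = 16T/(πd³), so d = (16T/(π τ_allow))^(1/3) = (16·417.0/(π·1.08×10^8))^(1/3) = 0.02699 m.

27.0 mm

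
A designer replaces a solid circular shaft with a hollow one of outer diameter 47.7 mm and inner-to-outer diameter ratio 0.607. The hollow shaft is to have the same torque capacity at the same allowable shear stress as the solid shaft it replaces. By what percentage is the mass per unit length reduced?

Equal τ_max and T ⇒ the solid shaft needs d_s³ = d_o³(1−k⁴), so d_s = 47.7·(1−0.607⁴)^(1/3) = 45.44 mm.
Area ratio A_h/A_s = d_o²(1−k²)/d_s² = (1−k²)/(1−k⁴)^(2/3) = 0.6961.
Mass saving = 1 − 0.6961 = 30.4 %.

30.4 %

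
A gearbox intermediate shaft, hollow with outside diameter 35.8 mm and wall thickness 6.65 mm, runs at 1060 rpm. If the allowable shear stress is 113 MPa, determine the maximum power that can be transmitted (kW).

J = π(d_o⁴ − d_i⁴)/32 = π(0.0358⁴ − 0.0225⁴)/32 = 1.361×10^-7 m⁴.
T_max = τ_allow·J/r = 1.13×10^8 × 1.361×10^-7 / 0.0179 = 859.2 N·m.
ω = 2π·1060/60 = 111.0 rad/s, so P_max = T_max·ω = 9.537×10^4 W.

95.4 kW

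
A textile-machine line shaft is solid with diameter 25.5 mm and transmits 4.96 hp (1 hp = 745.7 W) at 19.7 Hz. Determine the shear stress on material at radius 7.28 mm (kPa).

5240 kPa

ω = 2π·19.7 = 123.8 rad/s, so T = P/ω = 4.96×745.7 / 123.8 = 29.88 N·m.
J = πd⁴/32 = π(0.0255)⁴/32 = 4.151×10^-8 m⁴.
Shear stress varies linearly with radius: τ = T·r/J = 29.88 × 0.00728 / 4.151×10^-8 = 5.240×10^6 Pa.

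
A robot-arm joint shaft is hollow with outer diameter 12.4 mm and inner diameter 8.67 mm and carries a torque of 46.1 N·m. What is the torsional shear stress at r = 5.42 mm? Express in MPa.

141 MPa

J = π(d_o⁴ − d_i⁴)/32 = π(0.0124⁴ − 0.00867⁴)/32 = 1.766×10^-9 m⁴.
Shear stress varies linearly with radius: τ = T·r/J = 46.10 × 0.00542 / 1.766×10^-9 = 1.415×10^8 Pa.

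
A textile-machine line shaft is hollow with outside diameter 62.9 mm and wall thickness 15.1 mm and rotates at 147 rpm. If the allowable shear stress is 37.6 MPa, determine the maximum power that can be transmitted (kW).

26.2 kW

J = π(d_o⁴ − d_i⁴)/32 = π(0.0629⁴ − 0.0327⁴)/32 = 1.424×10^-6 m⁴.
T_max = τ_allow·J/r = 3.76×10^7 × 1.424×10^-6 / 0.0314 = 1703 N·m.
ω = 2π·147/60 = 15.39 rad/s, so P_max = T_max·ω = 2.622×10^4 W.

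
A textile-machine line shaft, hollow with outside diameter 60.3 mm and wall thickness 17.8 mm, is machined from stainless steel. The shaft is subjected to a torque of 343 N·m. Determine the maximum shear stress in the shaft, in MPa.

8.20 MPa

J = π(d_o⁴ − d_i⁴)/32 = π(0.0603⁴ − 0.0247⁴)/32 = 1.261×10^-6 m⁴.
τ_max = T·r/J = 343.0 × 0.0301 / 1.261×10^-6 = 8.198×10^6 Pa.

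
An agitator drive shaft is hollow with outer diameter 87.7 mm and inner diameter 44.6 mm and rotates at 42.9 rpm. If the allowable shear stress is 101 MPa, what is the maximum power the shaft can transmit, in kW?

56.1 kW

J = π(d_o⁴ − d_i⁴)/32 = π(0.0877⁴ − 0.0446⁴)/32 = 5.419×10^-6 m⁴.
T_max = τ_allow·J/r = 1.01×10^8 × 5.419×10^-6 / 0.0439 = 12480 N·m.
ω = 2π·42.9/60 = 4.492 rad/s, so P_max = T_max·ω = 5.608×10^4 W.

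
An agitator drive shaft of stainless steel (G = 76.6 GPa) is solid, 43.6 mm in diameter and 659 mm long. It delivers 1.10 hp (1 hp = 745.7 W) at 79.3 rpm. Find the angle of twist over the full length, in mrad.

2.40 mrad

ω = 2π·79.3/60 = 8.304 rad/s, so T = P/ω = 1.10×745.7 / 8.304 = 98.78 N·m.
J = πd⁴/32 = π(0.0436)⁴/32 = 3.548×10^-7 m⁴.
θ = T·L/(G·J) = 98.78 × 0.659 / (76.6×10⁹ × 3.548×10^-7) = 2.395×10^-3 rad.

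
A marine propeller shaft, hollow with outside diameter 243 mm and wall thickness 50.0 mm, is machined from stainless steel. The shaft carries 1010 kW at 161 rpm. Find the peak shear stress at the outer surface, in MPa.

ω = 2π·161/60 = 16.86 rad/s, so T = P/ω = 1010×10³ / 16.86 = 59910 N·m.
J = π(d_o⁴ − d_i⁴)/32 = π(0.243⁴ − 0.143⁴)/32 = 3.013×10^-4 m⁴.
τ_max = T·r/J = 59910 × 0.121 / 3.013×10^-4 = 2.416×10^7 Pa.

24.2 MPa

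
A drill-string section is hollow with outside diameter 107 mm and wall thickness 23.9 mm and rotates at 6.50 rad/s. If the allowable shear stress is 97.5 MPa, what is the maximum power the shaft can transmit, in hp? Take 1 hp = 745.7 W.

185 hp

J = π(d_o⁴ − d_i⁴)/32 = π(0.107⁴ − 0.0592⁴)/32 = 1.166×10^-5 m⁴.
T_max = τ_allow·J/r = 9.75×10^7 × 1.166×10^-5 / 0.0535 = 21250 N·m.
ω = 6.50 rad/s, so P_max = T_max·ω = 1.382×10^5 W.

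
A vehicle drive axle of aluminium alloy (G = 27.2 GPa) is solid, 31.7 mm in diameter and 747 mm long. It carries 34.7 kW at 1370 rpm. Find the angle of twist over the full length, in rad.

0.0670 rad

ω = 2π·1370/60 = 143.5 rad/s, so T = P/ω = 34.7×10³ / 143.5 = 241.9 N·m.
J = πd⁴/32 = π(0.0317)⁴/32 = 9.914×10^-8 m⁴.
θ = T·L/(G·J) = 241.9 × 0.747 / (27.2×10⁹ × 9.914×10^-8) = 0.06700 rad.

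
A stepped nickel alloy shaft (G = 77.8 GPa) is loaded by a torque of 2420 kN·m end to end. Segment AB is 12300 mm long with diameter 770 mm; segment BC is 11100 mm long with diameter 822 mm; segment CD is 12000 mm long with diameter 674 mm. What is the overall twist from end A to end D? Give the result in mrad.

J_AB = π(0.770)⁴/32 = 0.0345 m⁴; J_BC = π(0.822)⁴/32 = 0.0448 m⁴; J_CD = π(0.674)⁴/32 = 0.0203 m⁴.
θ = (T/G)·Σ L_i/J_i = (2.420e6/77.8×10⁹)·(12.3/0.0345 + 11.1/0.0448 + 12.0/0.0203) = 0.03721 rad.

37.2 mrad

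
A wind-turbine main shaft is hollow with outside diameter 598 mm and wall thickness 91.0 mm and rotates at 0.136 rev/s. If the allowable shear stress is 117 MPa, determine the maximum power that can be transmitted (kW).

J = π(d_o⁴ − d_i⁴)/32 = π(0.598⁴ − 0.416⁴)/32 = 9.614×10^-3 m⁴.
T_max = τ_allow·J/r = 1.17×10^8 × 9.614×10^-3 / 0.299 = 3.762e6 N·m.
ω = 2π·0.136 = 0.8545 rad/s, so P_max = T_max·ω = 3.215×10^6 W.

3210 kW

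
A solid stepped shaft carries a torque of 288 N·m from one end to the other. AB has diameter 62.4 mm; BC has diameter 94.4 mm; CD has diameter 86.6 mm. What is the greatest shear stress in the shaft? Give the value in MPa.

Under the same torque, τ_max = 16T/(πd³) is largest where d is smallest — segment AB (d = 62.4 mm).
τ_max = 16·288.0/(π·(0.0624)³) = 6.037×10^6 Pa.

6.04 MPa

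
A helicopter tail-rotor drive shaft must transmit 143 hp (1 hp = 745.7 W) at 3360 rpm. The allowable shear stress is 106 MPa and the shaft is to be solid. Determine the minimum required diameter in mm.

ω = 2π·3360/60 = 351.9 rad/s, so T = P/ω = 143×745.7 / 351.9 = 303.1 N·m.
For a solid shaft τ_max = 16T/(πd³), so d = (16T/(π τ_allow))^(1/3) = (16·303.1/(π·1.06×10^8))^(1/3) = 0.02442 m.

24.4 mm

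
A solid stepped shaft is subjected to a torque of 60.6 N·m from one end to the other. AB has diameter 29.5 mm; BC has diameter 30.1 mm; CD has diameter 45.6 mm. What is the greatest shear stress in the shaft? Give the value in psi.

1740 psi

Under the same torque, τ_max = 16T/(πd³) is largest where d is smallest — segment AB (d = 29.5 mm).
τ_max = 16·60.60/(π·(0.0295)³) = 1.202×10^7 Pa.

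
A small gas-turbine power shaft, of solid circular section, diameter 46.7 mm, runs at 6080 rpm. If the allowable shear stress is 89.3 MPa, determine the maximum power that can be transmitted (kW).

J = πd⁴/32 = π(0.0467)⁴/32 = 4.669×10^-7 m⁴.
T_max = τ_allow·J/r = 8.93×10^7 × 4.669×10^-7 / 0.0234 = 1786 N·m.
ω = 2π·6080/60 = 636.7 rad/s, so P_max = T_max·ω = 1.137×10^6 W.

1140 kW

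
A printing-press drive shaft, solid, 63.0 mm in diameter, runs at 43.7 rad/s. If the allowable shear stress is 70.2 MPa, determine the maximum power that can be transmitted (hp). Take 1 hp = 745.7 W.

202 hp

J = πd⁴/32 = π(0.0630)⁴/32 = 1.547×10^-6 m⁴.
T_max = τ_allow·J/r = 7.02×10^7 × 1.547×10^-6 / 0.0315 = 3447 N·m.
ω = 43.7 rad/s, so P_max = T_max·ω = 1.506×10^5 W.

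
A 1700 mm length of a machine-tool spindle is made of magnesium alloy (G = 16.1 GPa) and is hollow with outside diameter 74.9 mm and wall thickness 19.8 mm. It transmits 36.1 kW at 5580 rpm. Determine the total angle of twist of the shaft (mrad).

ω = 2π·5580/60 = 584.3 rad/s, so T = P/ω = 36.1×10³ / 584.3 = 61.78 N·m.
J = π(d_o⁴ − d_i⁴)/32 = π(0.0749⁴ − 0.0353⁴)/32 = 2.937×10^-6 m⁴.
θ = T·L/(G·J) = 61.78 × 1.70 / (16.1×10⁹ × 2.937×10^-6) = 2.221×10^-3 rad.

2.22 mrad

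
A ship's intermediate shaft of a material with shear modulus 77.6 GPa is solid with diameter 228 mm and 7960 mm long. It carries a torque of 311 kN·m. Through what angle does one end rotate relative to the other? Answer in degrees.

6.89°

J = πd⁴/32 = π(0.228)⁴/32 = 2.653×10^-4 m⁴.
θ = T·L/(G·J) = 311000 × 7.96 / (77.6×10⁹ × 2.653×10^-4) = 0.1202 rad.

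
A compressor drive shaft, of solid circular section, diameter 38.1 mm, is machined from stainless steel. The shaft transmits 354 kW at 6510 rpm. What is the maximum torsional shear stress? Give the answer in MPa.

ω = 2π·6510/60 = 681.7 rad/s, so T = P/ω = 354×10³ / 681.7 = 519.3 N·m.
J = πd⁴/32 = π(0.0381)⁴/32 = 2.069×10^-7 m⁴.
τ_max = T·r/J = 519.3 × 0.0191 / 2.069×10^-7 = 4.782×10^7 Pa.

47.8 MPa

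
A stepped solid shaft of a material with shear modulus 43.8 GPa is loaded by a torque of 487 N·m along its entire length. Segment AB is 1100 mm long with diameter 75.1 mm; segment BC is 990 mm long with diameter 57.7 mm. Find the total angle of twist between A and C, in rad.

J_AB = π(0.0751)⁴/32 = 3.12×10^-6 m⁴; J_BC = π(0.0577)⁴/32 = 1.09×10^-6 m⁴.
θ = (T/G)·Σ L_i/J_i = (487.0/43.8×10⁹)·(1.10/3.12×10^-6 + 0.990/1.09×10^-6) = 0.01403 rad.

0.0140 rad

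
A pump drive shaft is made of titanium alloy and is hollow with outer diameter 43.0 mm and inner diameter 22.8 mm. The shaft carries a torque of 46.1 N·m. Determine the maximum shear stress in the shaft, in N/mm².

J = π(d_o⁴ − d_i⁴)/32 = π(0.0430⁴ − 0.0228⁴)/32 = 3.091×10^-7 m⁴.
τ_max = T·r/J = 46.10 × 0.0215 / 3.091×10^-7 = 3.206×10^6 Pa.

3.21 N/mm²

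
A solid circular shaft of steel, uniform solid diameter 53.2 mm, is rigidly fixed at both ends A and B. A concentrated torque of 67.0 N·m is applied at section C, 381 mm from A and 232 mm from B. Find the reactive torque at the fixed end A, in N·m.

25.4 N·m

With uniform GJ and both ends fixed, compatibility θ_AC = θ_CB gives T_A·a = T_B·b, together with T_A + T_B = T₀.
T_A = T₀·b/(a+b) = 67.00·232/613.0 = 25.36 N·m; T_B = 41.64 N·m.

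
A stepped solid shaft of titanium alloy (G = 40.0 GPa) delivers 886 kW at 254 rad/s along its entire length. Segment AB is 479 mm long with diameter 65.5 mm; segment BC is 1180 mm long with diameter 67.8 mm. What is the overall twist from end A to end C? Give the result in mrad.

72.7 mrad

ω = 254 rad/s, so T = P/ω = 886×10³ / 254.0 = 3488 N·m.
J_AB = π(0.0655)⁴/32 = 1.81×10^-6 m⁴; J_BC = π(0.0678)⁴/32 = 2.07×10^-6 m⁴.
θ = (T/G)·Σ L_i/J_i = (3488/40.0×10⁹)·(0.479/1.81×10^-6 + 1.18/2.07×10^-6) = 0.07272 rad.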